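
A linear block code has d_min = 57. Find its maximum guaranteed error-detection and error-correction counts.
(a) Detection requires d_min ≥ e+1, so e ≤ d_min − 1 = 56.
(b) Correction requires d_min ≥ 2t+1, so t ≤ ⌊(d_min − 1)/2⌋ = ⌊56/2⌋ = 28.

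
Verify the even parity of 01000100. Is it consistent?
Sum of all bits: 0+1+0+0+0+1+0+0 = 2; 2 mod 2 = 0. Result is 0 → valid parity.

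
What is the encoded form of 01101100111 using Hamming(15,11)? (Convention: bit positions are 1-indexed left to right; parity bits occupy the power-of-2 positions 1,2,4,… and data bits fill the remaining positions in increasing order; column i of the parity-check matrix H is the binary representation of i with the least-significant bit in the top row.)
Codeword c = d · G (mod 2), d = 01101100111:
  c[0] = d·G[:,0] = (01101100111)·(11011010101) mod 2 = 0+1+0+0+1+0+0+0+1+0+1 mod 2 = 0
  c[1] = d·G[:,1] = (01101100111)·(10110110011) mod 2 = 0+0+1+0+0+1+0+0+0+1+1 mod 2 = 0
  c[2] = d·G[:,2] = (01101100111)·(10000000000) mod 2 = 0+0+0+0+0+0+0+0+0+0+0 mod 2 = 0
  c[3] = d·G[:,3] = (01101100111)·(01110001111) mod 2 = 0+1+1+0+0+0+0+0+1+1+1 mod 2 = 1
  c[4] = d·G[:,4] = (01101100111)·(01000000000) mod 2 = 0+1+0+0+0+0+0+0+0+0+0 mod 2 = 1
  c[5] = d·G[:,5] = (01101100111)·(00100000000) mod 2 = 0+0+1+0+0+0+0+0+0+0+0 mod 2 = 1
  c[6] = d·G[:,6] = (01101100111)·(00010000000) mod 2 = 0+0+0+0+0+0+0+0+0+0+0 mod 2 = 0
  c[7] = d·G[:,7] = (01101100111)·(00001111111) mod 2 = 0+0+0+0+1+1+0+0+1+1+1 mod 2 = 1
  c[8] = d·G[:,8] = (01101100111)·(00001000000) mod 2 = 0+0+0+0+1+0+0+0+0+0+0 mod 2 = 1
  c[9] = d·G[:,9] = (01101100111)·(00000100000) mod 2 = 0+0+0+0+0+1+0+0+0+0+0 mod 2 = 1
  c[10] = d·G[:,10] = (01101100111)·(00000010000) mod 2 = 0+0+0+0+0+0+0+0+0+0+0 mod 2 = 0
  c[11] = d·G[:,11] = (01101100111)·(00000001000) mod 2 = 0+0+0+0+0+0+0+0+0+0+0 mod 2 = 0
  c[12] = d·G[:,12] = (01101100111)·(00000000100) mod 2 = 0+0+0+0+0+0+0+0+1+0+0 mod 2 = 1
  c[13] = d·G[:,13] = (01101100111)·(00000000010) mod 2 = 0+0+0+0+0+0+0+0+0+1+0 mod 2 = 1
  c[14] = d·G[:,14] = (01101100111)·(00000000001) mod 2 = 0+0+0+0+0+0+0+0+0+0+1 mod 2 = 1
Codeword = 000111011100111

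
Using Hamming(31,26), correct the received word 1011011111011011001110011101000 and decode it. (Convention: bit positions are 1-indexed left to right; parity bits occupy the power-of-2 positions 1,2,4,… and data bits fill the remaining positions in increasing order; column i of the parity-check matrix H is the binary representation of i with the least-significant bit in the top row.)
Syndrome s = H · r^T (mod 2), r = 1011011111011011001110011101000:
  s[0] = (1010101010101010101010101010101)·(1011011111011011001110011101000) mod 2 = 1+0+1+0+0+0+1+0+1+0+0+0+1+0+1+0+0+0+1+0+1+0+0+0+1+0+0+0+0+0+0 mod 2 = 1
  s[1] = (0110011001100110011001100110011)·(1011011111011011001110011101000) mod 2 = 0+0+1+0+0+1+1+0+0+1+0+0+0+0+1+0+0+0+1+0+0+0+0+0+0+1+0+0+0+0+0 mod 2 = 1
  s[2] = (0001111000011110000111100001111)·(1011011111011011001110011101000) mod 2 = 0+0+0+1+0+1+1+0+0+0+0+1+1+0+1+0+0+0+0+1+1+0+0+0+0+0+0+1+0+0+0 mod 2 = 1
  s[3] = (0000000111111110000000011111111)·(1011011111011011001110011101000) mod 2 = 0+0+0+0+0+0+0+1+1+1+0+1+1+0+1+0+0+0+0+0+0+0+0+1+1+1+0+1+0+0+0 mod 2 = 0
  s[4] = (0000000000000001111111111111111)·(1011011111011011001110011101000) mod 2 = 0+0+0+0+0+0+0+0+0+0+0+0+0+0+0+1+0+0+1+1+1+0+0+1+1+1+0+1+0+0+0 mod 2 = 0
Syndrome = 11100
Column 7 of H equals this syndrome → error at bit 7 (1-indexed).
Flip bit 7: 1011011111011011001110011101000 → 1011010111011011001110011101000
Extract data bits at positions {3,5,6,7,9,10,11,12,13,14,15,17,18,19,20,21,22,23,24,25,26,27,28,29,30,31}: 10101101101001110011101000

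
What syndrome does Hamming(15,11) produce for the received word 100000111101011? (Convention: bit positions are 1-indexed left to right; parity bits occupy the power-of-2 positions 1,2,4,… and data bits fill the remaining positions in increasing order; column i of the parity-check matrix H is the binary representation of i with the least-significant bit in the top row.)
Syndrome s = H · r^T (mod 2), r = 100000111101011:
  s[0] = (101010101010101)·(100000111101011) mod 2 = 1+0+0+0+0+0+1+0+1+0+0+0+0+0+1 mod 2 = 0
  s[1] = (011001100110011)·(100000111101011) mod 2 = 0+0+0+0+0+0+1+0+0+1+0+0+0+1+1 mod 2 = 0
  s[2] = (000111100001111)·(100000111101011) mod 2 = 0+0+0+0+0+0+1+0+0+0+0+1+0+1+1 mod 2 = 0
  s[3] = (000000011111111)·(100000111101011) mod 2 = 0+0+0+0+0+0+0+1+1+1+0+1+0+1+1 mod 2 = 0
Syndrome = 0000
s = 0: no error detected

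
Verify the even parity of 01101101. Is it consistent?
Sum of all bits: 0+1+1+0+1+1+0+1 = 5; 5 mod 2 = 1. Result is 1 → parity error detected.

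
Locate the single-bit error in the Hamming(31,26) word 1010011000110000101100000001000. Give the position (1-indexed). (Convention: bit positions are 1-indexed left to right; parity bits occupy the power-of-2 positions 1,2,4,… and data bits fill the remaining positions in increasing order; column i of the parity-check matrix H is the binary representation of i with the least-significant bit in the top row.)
Syndrome s = H · r^T (mod 2), r = 1010011000110000101100000001000:
  s[0] = (1010101010101010101010101010101)·(1010011000110000101100000001000) mod 2 = 1+0+1+0+0+0+1+0+0+0+1+0+0+0+0+0+1+0+1+0+0+0+0+0+0+0+0+0+0+0+0 mod 2 = 0
  s[1] = (0110011001100110011001100110011)·(1010011000110000101100000001000) mod 2 = 0+0+1+0+0+1+1+0+0+0+1+0+0+0+0+0+0+0+1+0+0+0+0+0+0+0+0+0+0+0+0 mod 2 = 1
  s[2] = (0001111000011110000111100001111)·(1010011000110000101100000001000) mod 2 = 0+0+0+0+0+1+1+0+0+0+0+1+0+0+0+0+0+0+0+1+0+0+0+0+0+0+0+1+0+0+0 mod 2 = 1
  s[3] = (0000000111111110000000011111111)·(1010011000110000101100000001000) mod 2 = 0+0+0+0+0+0+0+0+0+0+1+1+0+0+0+0+0+0+0+0+0+0+0+0+0+0+0+1+0+0+0 mod 2 = 1
  s[4] = (0000000000000001111111111111111)·(1010011000110000101100000001000) mod 2 = 0+0+0+0+0+0+0+0+0+0+0+0+0+0+0+0+1+0+1+1+0+0+0+0+0+0+0+1+0+0+0 mod 2 = 0
Syndrome = 01110
Column i of H is the binary representation of i, so the syndrome is the binary index of the flipped bit.
Read s = 01110 with s[0] as LSB: 0·2^0 + 1·2^1 + 1·2^2 + 1·2^3 + 0·2^4 = 14.
Error is at bit position 14.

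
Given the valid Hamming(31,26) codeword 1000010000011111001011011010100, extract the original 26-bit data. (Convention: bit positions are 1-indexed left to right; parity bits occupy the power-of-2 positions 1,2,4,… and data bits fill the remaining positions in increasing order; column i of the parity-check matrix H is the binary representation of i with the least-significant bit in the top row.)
Parity bits occupy power-of-2 positions; data bits are at positions {3,5,6,7,9,10,11,12,13,14,15,17,18,19,20,21,22,23,24,25,26,27,28,29,30,31} (1-indexed).
Extract: c[3]=0 c[5]=0 c[6]=1 c[7]=0 c[9]=0 c[10]=0 c[11]=0 c[12]=1 c[13]=1 c[14]=1 c[15]=1 c[17]=0 c[18]=0 c[19]=1 c[20]=0 c[21]=1 c[22]=1 c[23]=0 c[24]=1 c[25]=1 c[26]=0 c[27]=1 c[28]=0 c[29]=1 c[30]=0 c[31]=0
Data = 00100001111001011011010100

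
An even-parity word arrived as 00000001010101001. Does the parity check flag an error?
Sum of received bits: 0+0+0+0+0+0+0+1+0+1+0+1+0+1+0+0+1 = 5; 5 mod 2 = 1. Result is 1 ≠ 0 → error detected.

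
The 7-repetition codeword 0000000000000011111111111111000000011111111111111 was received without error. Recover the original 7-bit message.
Split into 7-bit blocks: 0000000 0000000 1111111 1111111 0000000 1111111 1111111
Data = 0011011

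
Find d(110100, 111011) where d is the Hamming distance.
XOR = 001111, count of 1s = 4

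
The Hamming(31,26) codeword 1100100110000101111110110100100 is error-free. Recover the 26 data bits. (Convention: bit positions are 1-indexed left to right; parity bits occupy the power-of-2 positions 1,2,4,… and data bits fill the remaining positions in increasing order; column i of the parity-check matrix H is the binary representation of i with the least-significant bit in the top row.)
Parity bits occupy power-of-2 positions; data bits are at positions {3,5,6,7,9,10,11,12,13,14,15,17,18,19,20,21,22,23,24,25,26,27,28,29,30,31} (1-indexed).
Extract: c[3]=0 c[5]=1 c[6]=0 c[7]=0 c[9]=1 c[10]=0 c[11]=0 c[12]=0 c[13]=0 c[14]=1 c[15]=0 c[17]=1 c[18]=1 c[19]=1 c[20]=1 c[21]=1 c[22]=0 c[23]=1 c[24]=1 c[25]=0 c[26]=1 c[27]=0 c[28]=0 c[29]=1 c[30]=0 c[31]=0
Data = 01001000010111110110100100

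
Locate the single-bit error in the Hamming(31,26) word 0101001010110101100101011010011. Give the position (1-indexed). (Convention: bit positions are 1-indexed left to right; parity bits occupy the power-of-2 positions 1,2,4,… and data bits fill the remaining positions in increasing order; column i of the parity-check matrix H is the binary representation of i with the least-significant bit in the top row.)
Syndrome s = H · r^T (mod 2), r = 0101001010110101100101011010011:
  s[0] = (1010101010101010101010101010101)·(0101001010110101100101011010011) mod 2 = 0+0+0+0+0+0+1+0+1+0+1+0+0+0+0+0+1+0+0+0+0+0+0+0+1+0+1+0+0+0+1 mod 2 = 1
  s[1] = (0110011001100110011001100110011)·(0101001010110101100101011010011) mod 2 = 0+1+0+0+0+0+1+0+0+0+1+0+0+1+0+0+0+0+0+0+0+1+0+0+0+0+1+0+0+1+1 mod 2 = 0
  s[2] = (0001111000011110000111100001111)·(0101001010110101100101011010011) mod 2 = 0+0+0+1+0+0+1+0+0+0+0+1+0+1+0+0+0+0+0+1+0+1+0+0+0+0+0+0+0+1+1 mod 2 = 0
  s[3] = (0000000111111110000000011111111)·(0101001010110101100101011010011) mod 2 = 0+0+0+0+0+0+0+0+1+0+1+1+0+1+0+0+0+0+0+0+0+0+0+1+1+0+1+0+0+1+1 mod 2 = 1
  s[4] = (0000000000000001111111111111111)·(0101001010110101100101011010011) mod 2 = 0+0+0+0+0+0+0+0+0+0+0+0+0+0+0+1+1+0+0+1+0+1+0+1+1+0+1+0+0+1+1 mod 2 = 1
Syndrome = 10011
Column i of H is the binary representation of i, so the syndrome is the binary index of the flipped bit.
Read s = 10011 with s[0] as LSB: 1·2^0 + 0·2^1 + 0·2^2 + 1·2^3 + 1·2^4 = 25.
Error is at bit position 25.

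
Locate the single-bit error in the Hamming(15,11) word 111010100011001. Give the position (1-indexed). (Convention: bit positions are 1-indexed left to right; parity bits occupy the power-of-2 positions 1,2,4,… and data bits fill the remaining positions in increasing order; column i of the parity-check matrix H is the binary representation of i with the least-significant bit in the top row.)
Syndrome s = H · r^T (mod 2), r = 111010100011001:
  s[0] = (101010101010101)·(111010100011001) mod 2 = 1+0+1+0+1+0+1+0+0+0+1+0+0+0+1 mod 2 = 0
  s[1] = (011001100110011)·(111010100011001) mod 2 = 0+1+1+0+0+0+1+0+0+0+1+0+0+0+1 mod 2 = 1
  s[2] = (000111100001111)·(111010100011001) mod 2 = 0+0+0+0+1+0+1+0+0+0+0+1+0+0+1 mod 2 = 0
  s[3] = (000000011111111)·(111010100011001) mod 2 = 0+0+0+0+0+0+0+0+0+0+1+1+0+0+1 mod 2 = 1
Syndrome = 0101
Column i of H is the binary representation of i, so the syndrome is the binary index of the flipped bit.
Read s = 0101 with s[0] as LSB: 0·2^0 + 1·2^1 + 0·2^2 + 1·2^3 = 10.
Error is at bit position 10.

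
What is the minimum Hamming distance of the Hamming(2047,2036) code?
d_min = 3 (every single-error-correcting Hamming code has d_min = 3).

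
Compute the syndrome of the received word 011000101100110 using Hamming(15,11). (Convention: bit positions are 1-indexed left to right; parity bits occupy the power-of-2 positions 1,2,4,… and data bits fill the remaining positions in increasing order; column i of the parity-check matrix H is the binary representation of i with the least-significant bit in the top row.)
Syndrome s = H · r^T (mod 2), r = 011000101100110:
  s[0] = (101010101010101)·(011000101100110) mod 2 = 0+0+1+0+0+0+1+0+1+0+0+0+1+0+0 mod 2 = 0
  s[1] = (011001100110011)·(011000101100110) mod 2 = 0+1+1+0+0+0+1+0+0+1+0+0+0+1+0 mod 2 = 1
  s[2] = (000111100001111)·(011000101100110) mod 2 = 0+0+0+0+0+0+1+0+0+0+0+0+1+1+0 mod 2 = 1
  s[3] = (000000011111111)·(011000101100110) mod 2 = 0+0+0+0+0+0+0+0+1+1+0+0+1+1+0 mod 2 = 0
Syndrome = 0110
Non-zero syndrome: error at position 6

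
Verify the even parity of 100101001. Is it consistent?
Sum of all bits: 1+0+0+1+0+1+0+0+1 = 4; 4 mod 2 = 0. Result is 0 → valid parity.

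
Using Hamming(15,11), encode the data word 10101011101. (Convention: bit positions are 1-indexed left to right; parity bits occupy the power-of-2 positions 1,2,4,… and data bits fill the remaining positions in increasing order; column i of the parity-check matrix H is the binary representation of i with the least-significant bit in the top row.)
Codeword c = d · G (mod 2), d = 10101011101:
  c[0] = d·G[:,0] = (10101011101)·(11011010101) mod 2 = 1+0+0+0+1+0+1+0+1+0+1 mod 2 = 1
  c[1] = d·G[:,1] = (10101011101)·(10110110011) mod 2 = 1+0+1+0+0+0+1+0+0+0+1 mod 2 = 0
  c[2] = d·G[:,2] = (10101011101)·(10000000000) mod 2 = 1+0+0+0+0+0+0+0+0+0+0 mod 2 = 1
  c[3] = d·G[:,3] = (10101011101)·(01110001111) mod 2 = 0+0+1+0+0+0+0+1+1+0+1 mod 2 = 0
  c[4] = d·G[:,4] = (10101011101)·(01000000000) mod 2 = 0+0+0+0+0+0+0+0+0+0+0 mod 2 = 0
  c[5] = d·G[:,5] = (10101011101)·(00100000000) mod 2 = 0+0+1+0+0+0+0+0+0+0+0 mod 2 = 1
  c[6] = d·G[:,6] = (10101011101)·(00010000000) mod 2 = 0+0+0+0+0+0+0+0+0+0+0 mod 2 = 0
  c[7] = d·G[:,7] = (10101011101)·(00001111111) mod 2 = 0+0+0+0+1+0+1+1+1+0+1 mod 2 = 1
  c[8] = d·G[:,8] = (10101011101)·(00001000000) mod 2 = 0+0+0+0+1+0+0+0+0+0+0 mod 2 = 1
  c[9] = d·G[:,9] = (10101011101)·(00000100000) mod 2 = 0+0+0+0+0+0+0+0+0+0+0 mod 2 = 0
  c[10] = d·G[:,10] = (10101011101)·(00000010000) mod 2 = 0+0+0+0+0+0+1+0+0+0+0 mod 2 = 1
  c[11] = d·G[:,11] = (10101011101)·(00000001000) mod 2 = 0+0+0+0+0+0+0+1+0+0+0 mod 2 = 1
  c[12] = d·G[:,12] = (10101011101)·(00000000100) mod 2 = 0+0+0+0+0+0+0+0+1+0+0 mod 2 = 1
  c[13] = d·G[:,13] = (10101011101)·(00000000010) mod 2 = 0+0+0+0+0+0+0+0+0+0+0 mod 2 = 0
  c[14] = d·G[:,14] = (10101011101)·(00000000001) mod 2 = 0+0+0+0+0+0+0+0+0+0+1 mod 2 = 1
Codeword = 101001011011101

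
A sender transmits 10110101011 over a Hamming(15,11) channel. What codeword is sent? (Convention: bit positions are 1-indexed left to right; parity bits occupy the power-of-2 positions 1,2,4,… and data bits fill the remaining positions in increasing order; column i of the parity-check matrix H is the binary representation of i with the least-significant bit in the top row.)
Codeword c = d · G (mod 2), d = 10110101011:
  c[0] = d·G[:,0] = (10110101011)·(11011010101) mod 2 = 1+0+0+1+0+0+0+0+0+0+1 mod 2 = 1
  c[1] = d·G[:,1] = (10110101011)·(10110110011) mod 2 = 1+0+1+1+0+1+0+0+0+1+1 mod 2 = 0
  c[2] = d·G[:,2] = (10110101011)·(10000000000) mod 2 = 1+0+0+0+0+0+0+0+0+0+0 mod 2 = 1
  c[3] = d·G[:,3] = (10110101011)·(01110001111) mod 2 = 0+0+1+1+0+0+0+1+0+1+1 mod 2 = 1
  c[4] = d·G[:,4] = (10110101011)·(01000000000) mod 2 = 0+0+0+0+0+0+0+0+0+0+0 mod 2 = 0
  c[5] = d·G[:,5] = (10110101011)·(00100000000) mod 2 = 0+0+1+0+0+0+0+0+0+0+0 mod 2 = 1
  c[6] = d·G[:,6] = (10110101011)·(00010000000) mod 2 = 0+0+0+1+0+0+0+0+0+0+0 mod 2 = 1
  c[7] = d·G[:,7] = (10110101011)·(00001111111) mod 2 = 0+0+0+0+0+1+0+1+0+1+1 mod 2 = 0
  c[8] = d·G[:,8] = (10110101011)·(00001000000) mod 2 = 0+0+0+0+0+0+0+0+0+0+0 mod 2 = 0
  c[9] = d·G[:,9] = (10110101011)·(00000100000) mod 2 = 0+0+0+0+0+1+0+0+0+0+0 mod 2 = 1
  c[10] = d·G[:,10] = (10110101011)·(00000010000) mod 2 = 0+0+0+0+0+0+0+0+0+0+0 mod 2 = 0
  c[11] = d·G[:,11] = (10110101011)·(00000001000) mod 2 = 0+0+0+0+0+0+0+1+0+0+0 mod 2 = 1
  c[12] = d·G[:,12] = (10110101011)·(00000000100) mod 2 = 0+0+0+0+0+0+0+0+0+0+0 mod 2 = 0
  c[13] = d·G[:,13] = (10110101011)·(00000000010) mod 2 = 0+0+0+0+0+0+0+0+0+1+0 mod 2 = 1
  c[14] = d·G[:,14] = (10110101011)·(00000000001) mod 2 = 0+0+0+0+0+0+0+0+0+0+1 mod 2 = 1
Codeword = 101101100101011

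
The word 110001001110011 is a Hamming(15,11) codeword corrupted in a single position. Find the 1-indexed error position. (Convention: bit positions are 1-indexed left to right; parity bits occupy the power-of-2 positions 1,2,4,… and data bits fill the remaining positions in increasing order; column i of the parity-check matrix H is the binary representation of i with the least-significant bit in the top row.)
Syndrome s = H · r^T (mod 2), r = 110001001110011:
  s[0] = (101010101010101)·(110001001110011) mod 2 = 1+0+0+0+0+0+0+0+1+0+1+0+0+0+1 mod 2 = 0
  s[1] = (011001100110011)·(110001001110011) mod 2 = 0+1+0+0+0+1+0+0+0+1+1+0+0+1+1 mod 2 = 0
  s[2] = (000111100001111)·(110001001110011) mod 2 = 0+0+0+0+0+1+0+0+0+0+0+0+0+1+1 mod 2 = 1
  s[3] = (000000011111111)·(110001001110011) mod 2 = 0+0+0+0+0+0+0+0+1+1+1+0+0+1+1 mod 2 = 1
Syndrome = 0011
Column i of H is the binary representation of i, so the syndrome is the binary index of the flipped bit.
Read s = 0011 with s[0] as LSB: 0·2^0 + 0·2^1 + 1·2^2 + 1·2^3 = 12.
Error is at bit position 12.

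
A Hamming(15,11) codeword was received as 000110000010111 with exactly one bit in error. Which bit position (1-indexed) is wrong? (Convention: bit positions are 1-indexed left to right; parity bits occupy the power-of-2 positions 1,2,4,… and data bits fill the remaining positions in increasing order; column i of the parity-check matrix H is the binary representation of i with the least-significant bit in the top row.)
Syndrome s = H · r^T (mod 2), r = 000110000010111:
  s[0] = (101010101010101)·(000110000010111) mod 2 = 0+0+0+0+1+0+0+0+0+0+1+0+1+0+1 mod 2 = 0
  s[1] = (011001100110011)·(000110000010111) mod 2 = 0+0+0+0+0+0+0+0+0+0+1+0+0+1+1 mod 2 = 1
  s[2] = (000111100001111)·(000110000010111) mod 2 = 0+0+0+1+1+0+0+0+0+0+0+0+1+1+1 mod 2 = 1
  s[3] = (000000011111111)·(000110000010111) mod 2 = 0+0+0+0+0+0+0+0+0+0+1+0+1+1+1 mod 2 = 0
Syndrome = 0110
Column i of H is the binary representation of i, so the syndrome is the binary index of the flipped bit.
Read s = 0110 with s[0] as LSB: 0·2^0 + 1·2^1 + 1·2^2 + 0·2^3 = 6.
Error is at bit position 6.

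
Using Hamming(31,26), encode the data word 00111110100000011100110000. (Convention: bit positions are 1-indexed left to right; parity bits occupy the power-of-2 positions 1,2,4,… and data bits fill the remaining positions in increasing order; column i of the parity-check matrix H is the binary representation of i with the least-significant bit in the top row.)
Codeword c = d · G (mod 2), d = 00111110100000011100110000:
  c[0] = d·G[:,0] = (00111110100000011100110000)·(11011010101101010101010101) mod 2 = 0+0+0+1+1+0+1+0+1+0+0+0+0+0+0+1+0+1+0+0+0+1+0+0+0+0 mod 2 = 1
  c[1] = d·G[:,1] = (00111110100000011100110000)·(10110110011011001100110011) mod 2 = 0+0+1+1+0+1+1+0+0+0+0+0+0+0+0+0+1+1+0+0+1+1+0+0+0+0 mod 2 = 0
  c[2] = d·G[:,2] = (00111110100000011100110000)·(10000000000000000000000000) mod 2 = 0+0+0+0+0+0+0+0+0+0+0+0+0+0+0+0+0+0+0+0+0+0+0+0+0+0 mod 2 = 0
  c[3] = d·G[:,3] = (00111110100000011100110000)·(01110001111000111100001111) mod 2 = 0+0+1+1+0+0+0+0+1+0+0+0+0+0+0+1+1+1+0+0+0+0+0+0+0+0 mod 2 = 0
  c[4] = d·G[:,4] = (00111110100000011100110000)·(01000000000000000000000000) mod 2 = 0+0+0+0+0+0+0+0+0+0+0+0+0+0+0+0+0+0+0+0+0+0+0+0+0+0 mod 2 = 0
  c[5] = d·G[:,5] = (00111110100000011100110000)·(00100000000000000000000000) mod 2 = 0+0+1+0+0+0+0+0+0+0+0+0+0+0+0+0+0+0+0+0+0+0+0+0+0+0 mod 2 = 1
  c[6] = d·G[:,6] = (00111110100000011100110000)·(00010000000000000000000000) mod 2 = 0+0+0+1+0+0+0+0+0+0+0+0+0+0+0+0+0+0+0+0+0+0+0+0+0+0 mod 2 = 1
  c[7] = d·G[:,7] = (00111110100000011100110000)·(00001111111000000011111111) mod 2 = 0+0+0+0+1+1+1+0+1+0+0+0+0+0+0+0+0+0+0+0+1+1+0+0+0+0 mod 2 = 0
  c[8] = d·G[:,8] = (00111110100000011100110000)·(00001000000000000000000000) mod 2 = 0+0+0+0+1+0+0+0+0+0+0+0+0+0+0+0+0+0+0+0+0+0+0+0+0+0 mod 2 = 1
  c[9] = d·G[:,9] = (00111110100000011100110000)·(00000100000000000000000000) mod 2 = 0+0+0+0+0+1+0+0+0+0+0+0+0+0+0+0+0+0+0+0+0+0+0+0+0+0 mod 2 = 1
  c[10] = d·G[:,10] = (00111110100000011100110000)·(00000010000000000000000000) mod 2 = 0+0+0+0+0+0+1+0+0+0+0+0+0+0+0+0+0+0+0+0+0+0+0+0+0+0 mod 2 = 1
  c[11] = d·G[:,11] = (00111110100000011100110000)·(00000001000000000000000000) mod 2 = 0+0+0+0+0+0+0+0+0+0+0+0+0+0+0+0+0+0+0+0+0+0+0+0+0+0 mod 2 = 0
  c[12] = d·G[:,12] = (00111110100000011100110000)·(00000000100000000000000000) mod 2 = 0+0+0+0+0+0+0+0+1+0+0+0+0+0+0+0+0+0+0+0+0+0+0+0+0+0 mod 2 = 1
  c[13] = d·G[:,13] = (00111110100000011100110000)·(00000000010000000000000000) mod 2 = 0+0+0+0+0+0+0+0+0+0+0+0+0+0+0+0+0+0+0+0+0+0+0+0+0+0 mod 2 = 0
  c[14] = d·G[:,14] = (00111110100000011100110000)·(00000000001000000000000000) mod 2 = 0+0+0+0+0+0+0+0+0+0+0+0+0+0+0+0+0+0+0+0+0+0+0+0+0+0 mod 2 = 0
  c[15] = d·G[:,15] = (00111110100000011100110000)·(00000000000111111111111111) mod 2 = 0+0+0+0+0+0+0+0+0+0+0+0+0+0+0+1+1+1+0+0+1+1+0+0+0+0 mod 2 = 1
  c[16] = d·G[:,16] = (00111110100000011100110000)·(00000000000100000000000000) mod 2 = 0+0+0+0+0+0+0+0+0+0+0+0+0+0+0+0+0+0+0+0+0+0+0+0+0+0 mod 2 = 0
  c[17] = d·G[:,17] = (00111110100000011100110000)·(00000000000010000000000000) mod 2 = 0+0+0+0+0+0+0+0+0+0+0+0+0+0+0+0+0+0+0+0+0+0+0+0+0+0 mod 2 = 0
  c[18] = d·G[:,18] = (00111110100000011100110000)·(00000000000001000000000000) mod 2 = 0+0+0+0+0+0+0+0+0+0+0+0+0+0+0+0+0+0+0+0+0+0+0+0+0+0 mod 2 = 0
  c[19] = d·G[:,19] = (00111110100000011100110000)·(00000000000000100000000000) mod 2 = 0+0+0+0+0+0+0+0+0+0+0+0+0+0+0+0+0+0+0+0+0+0+0+0+0+0 mod 2 = 0
  c[20] = d·G[:,20] = (00111110100000011100110000)·(00000000000000010000000000) mod 2 = 0+0+0+0+0+0+0+0+0+0+0+0+0+0+0+1+0+0+0+0+0+0+0+0+0+0 mod 2 = 1
  c[21] = d·G[:,21] = (00111110100000011100110000)·(00000000000000001000000000) mod 2 = 0+0+0+0+0+0+0+0+0+0+0+0+0+0+0+0+1+0+0+0+0+0+0+0+0+0 mod 2 = 1
  c[22] = d·G[:,22] = (00111110100000011100110000)·(00000000000000000100000000) mod 2 = 0+0+0+0+0+0+0+0+0+0+0+0+0+0+0+0+0+1+0+0+0+0+0+0+0+0 mod 2 = 1
  c[23] = d·G[:,23] = (00111110100000011100110000)·(00000000000000000010000000) mod 2 = 0+0+0+0+0+0+0+0+0+0+0+0+0+0+0+0+0+0+0+0+0+0+0+0+0+0 mod 2 = 0
  c[24] = d·G[:,24] = (00111110100000011100110000)·(00000000000000000001000000) mod 2 = 0+0+0+0+0+0+0+0+0+0+0+0+0+0+0+0+0+0+0+0+0+0+0+0+0+0 mod 2 = 0
  c[25] = d·G[:,25] = (00111110100000011100110000)·(00000000000000000000100000) mod 2 = 0+0+0+0+0+0+0+0+0+0+0+0+0+0+0+0+0+0+0+0+1+0+0+0+0+0 mod 2 = 1
  c[26] = d·G[:,26] = (00111110100000011100110000)·(00000000000000000000010000) mod 2 = 0+0+0+0+0+0+0+0+0+0+0+0+0+0+0+0+0+0+0+0+0+1+0+0+0+0 mod 2 = 1
  c[27] = d·G[:,27] = (00111110100000011100110000)·(00000000000000000000001000) mod 2 = 0+0+0+0+0+0+0+0+0+0+0+0+0+0+0+0+0+0+0+0+0+0+0+0+0+0 mod 2 = 0
  c[28] = d·G[:,28] = (00111110100000011100110000)·(00000000000000000000000100) mod 2 = 0+0+0+0+0+0+0+0+0+0+0+0+0+0+0+0+0+0+0+0+0+0+0+0+0+0 mod 2 = 0
  c[29] = d·G[:,29] = (00111110100000011100110000)·(00000000000000000000000010) mod 2 = 0+0+0+0+0+0+0+0+0+0+0+0+0+0+0+0+0+0+0+0+0+0+0+0+0+0 mod 2 = 0
  c[30] = d·G[:,30] = (00111110100000011100110000)·(00000000000000000000000001) mod 2 = 0+0+0+0+0+0+0+0+0+0+0+0+0+0+0+0+0+0+0+0+0+0+0+0+0+0 mod 2 = 0
Codeword = 1000011011101001000011100110000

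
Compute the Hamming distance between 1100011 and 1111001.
XOR = 0011010, count of 1s = 3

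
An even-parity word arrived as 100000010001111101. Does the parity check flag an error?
Sum of received bits: 1+0+0+0+0+0+0+1+0+0+0+1+1+1+1+1+0+1 = 8; 8 mod 2 = 0. Result is 0 → no error detected.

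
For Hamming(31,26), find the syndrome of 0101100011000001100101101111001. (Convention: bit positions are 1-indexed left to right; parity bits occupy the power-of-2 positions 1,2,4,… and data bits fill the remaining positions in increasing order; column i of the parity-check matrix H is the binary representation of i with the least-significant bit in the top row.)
Syndrome s = H · r^T (mod 2), r = 0101100011000001100101101111001:
  s[0] = (1010101010101010101010101010101)·(0101100011000001100101101111001) mod 2 = 0+0+0+0+1+0+0+0+1+0+0+0+0+0+0+0+1+0+0+0+0+0+1+0+1+0+1+0+0+0+1 mod 2 = 1
  s[1] = (0110011001100110011001100110011)·(0101100011000001100101101111001) mod 2 = 0+1+0+0+0+0+0+0+0+1+0+0+0+0+0+0+0+0+0+0+0+1+1+0+0+1+1+0+0+0+1 mod 2 = 1
  s[2] = (0001111000011110000111100001111)·(0101100011000001100101101111001) mod 2 = 0+0+0+1+1+0+0+0+0+0+0+0+0+0+0+0+0+0+0+1+0+1+1+0+0+0+0+1+0+0+1 mod 2 = 1
  s[3] = (0000000111111110000000011111111)·(0101100011000001100101101111001) mod 2 = 0+0+0+0+0+0+0+0+1+1+0+0+0+0+0+0+0+0+0+0+0+0+0+0+1+1+1+1+0+0+1 mod 2 = 1
  s[4] = (0000000000000001111111111111111)·(0101100011000001100101101111001) mod 2 = 0+0+0+0+0+0+0+0+0+0+0+0+0+0+0+1+1+0+0+1+0+1+1+0+1+1+1+1+0+0+1 mod 2 = 0
Syndrome = 11110
Non-zero syndrome: error at position 15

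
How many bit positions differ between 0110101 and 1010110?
XOR = 1100011, count of 1s = 4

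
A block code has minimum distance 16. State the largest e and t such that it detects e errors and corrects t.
(a) Detection requires d_min ≥ e+1, so e ≤ d_min − 1 = 15.
(b) Correction requires d_min ≥ 2t+1, so t ≤ ⌊(d_min − 1)/2⌋ = ⌊15/2⌋ = 7.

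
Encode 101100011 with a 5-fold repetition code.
Repeat each bit 5× and concatenate:
1→11111  0→00000  1→11111  1→11111  0→00000  0→00000  0→00000  1→11111  1→11111
Codeword = 111110000011111111110000000000000001111111111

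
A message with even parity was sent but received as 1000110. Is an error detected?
Sum of received bits: 1+0+0+0+1+1+0 = 3; 3 mod 2 = 1. Result is 1 ≠ 0 → error detected.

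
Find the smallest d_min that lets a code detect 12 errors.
Detecting e errors requires d_min ≥ e + 1 = 12 + 1 = 13.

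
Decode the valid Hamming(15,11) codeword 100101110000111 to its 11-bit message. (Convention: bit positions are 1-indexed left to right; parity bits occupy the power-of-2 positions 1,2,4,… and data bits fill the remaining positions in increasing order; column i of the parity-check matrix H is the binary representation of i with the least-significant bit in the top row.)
Parity bits occupy power-of-2 positions; data bits are at positions {3,5,6,7,9,10,11,12,13,14,15} (1-indexed).
Extract: c[3]=0 c[5]=0 c[6]=1 c[7]=1 c[9]=0 c[10]=0 c[11]=0 c[12]=0 c[13]=1 c[14]=1 c[15]=1
Data = 00110000111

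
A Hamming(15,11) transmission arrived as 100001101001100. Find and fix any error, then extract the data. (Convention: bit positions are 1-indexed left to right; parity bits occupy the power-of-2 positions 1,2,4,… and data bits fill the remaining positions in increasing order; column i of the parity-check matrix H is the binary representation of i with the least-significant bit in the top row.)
Syndrome s = H · r^T (mod 2), r = 100001101001100:
  s[0] = (101010101010101)·(100001101001100) mod 2 = 1+0+0+0+0+0+1+0+1+0+0+0+1+0+0 mod 2 = 0
  s[1] = (011001100110011)·(100001101001100) mod 2 = 0+0+0+0+0+1+1+0+0+0+0+0+0+0+0 mod 2 = 0
  s[2] = (000111100001111)·(100001101001100) mod 2 = 0+0+0+0+0+1+1+0+0+0+0+1+1+0+0 mod 2 = 0
  s[3] = (000000011111111)·(100001101001100) mod 2 = 0+0+0+0+0+0+0+0+1+0+0+1+1+0+0 mod 2 = 1
Syndrome = 0001
Column 8 of H equals this syndrome → error at bit 8 (1-indexed).
Flip bit 8: 100001101001100 → 100001111001100
Extract data bits at positions {3,5,6,7,9,10,11,12,13,14,15}: 00111001100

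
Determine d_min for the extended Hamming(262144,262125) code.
d_min = 4 (adding an overall parity bit to Hamming(262143,262125) raises d_min from 3 to 4).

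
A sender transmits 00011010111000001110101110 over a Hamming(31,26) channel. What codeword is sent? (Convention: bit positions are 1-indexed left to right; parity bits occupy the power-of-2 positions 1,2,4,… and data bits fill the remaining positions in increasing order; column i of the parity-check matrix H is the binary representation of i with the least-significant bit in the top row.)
Codeword c = d · G (mod 2), d = 00011010111000001110101110:
  c[0] = d·G[:,0] = (00011010111000001110101110)·(11011010101101010101010101) mod 2 = 0+0+0+1+1+0+1+0+1+0+1+0+0+0+0+0+0+1+0+0+0+0+0+1+0+0 mod 2 = 1
  c[1] = d·G[:,1] = (00011010111000001110101110)·(10110110011011001100110011) mod 2 = 0+0+0+1+0+0+1+0+0+1+1+0+0+0+0+0+1+1+0+0+1+0+0+0+1+0 mod 2 = 0
  c[2] = d·G[:,2] = (00011010111000001110101110)·(10000000000000000000000000) mod 2 = 0+0+0+0+0+0+0+0+0+0+0+0+0+0+0+0+0+0+0+0+0+0+0+0+0+0 mod 2 = 0
  c[3] = d·G[:,3] = (00011010111000001110101110)·(01110001111000111100001111) mod 2 = 0+0+0+1+0+0+0+0+1+1+1+0+0+0+0+0+1+1+0+0+0+0+1+1+1+0 mod 2 = 1
  c[4] = d·G[:,4] = (00011010111000001110101110)·(01000000000000000000000000) mod 2 = 0+0+0+0+0+0+0+0+0+0+0+0+0+0+0+0+0+0+0+0+0+0+0+0+0+0 mod 2 = 0
  c[5] = d·G[:,5] = (00011010111000001110101110)·(00100000000000000000000000) mod 2 = 0+0+0+0+0+0+0+0+0+0+0+0+0+0+0+0+0+0+0+0+0+0+0+0+0+0 mod 2 = 0
  c[6] = d·G[:,6] = (00011010111000001110101110)·(00010000000000000000000000) mod 2 = 0+0+0+1+0+0+0+0+0+0+0+0+0+0+0+0+0+0+0+0+0+0+0+0+0+0 mod 2 = 1
  c[7] = d·G[:,7] = (00011010111000001110101110)·(00001111111000000011111111) mod 2 = 0+0+0+0+1+0+1+0+1+1+1+0+0+0+0+0+0+0+1+0+1+0+1+1+1+0 mod 2 = 0
  c[8] = d·G[:,8] = (00011010111000001110101110)·(00001000000000000000000000) mod 2 = 0+0+0+0+1+0+0+0+0+0+0+0+0+0+0+0+0+0+0+0+0+0+0+0+0+0 mod 2 = 1
  c[9] = d·G[:,9] = (00011010111000001110101110)·(00000100000000000000000000) mod 2 = 0+0+0+0+0+0+0+0+0+0+0+0+0+0+0+0+0+0+0+0+0+0+0+0+0+0 mod 2 = 0
  c[10] = d·G[:,10] = (00011010111000001110101110)·(00000010000000000000000000) mod 2 = 0+0+0+0+0+0+1+0+0+0+0+0+0+0+0+0+0+0+0+0+0+0+0+0+0+0 mod 2 = 1
  c[11] = d·G[:,11] = (00011010111000001110101110)·(00000001000000000000000000) mod 2 = 0+0+0+0+0+0+0+0+0+0+0+0+0+0+0+0+0+0+0+0+0+0+0+0+0+0 mod 2 = 0
  c[12] = d·G[:,12] = (00011010111000001110101110)·(00000000100000000000000000) mod 2 = 0+0+0+0+0+0+0+0+1+0+0+0+0+0+0+0+0+0+0+0+0+0+0+0+0+0 mod 2 = 1
  c[13] = d·G[:,13] = (00011010111000001110101110)·(00000000010000000000000000) mod 2 = 0+0+0+0+0+0+0+0+0+1+0+0+0+0+0+0+0+0+0+0+0+0+0+0+0+0 mod 2 = 1
  c[14] = d·G[:,14] = (00011010111000001110101110)·(00000000001000000000000000) mod 2 = 0+0+0+0+0+0+0+0+0+0+1+0+0+0+0+0+0+0+0+0+0+0+0+0+0+0 mod 2 = 1
  c[15] = d·G[:,15] = (00011010111000001110101110)·(00000000000111111111111111) mod 2 = 0+0+0+0+0+0+0+0+0+0+0+0+0+0+0+0+1+1+1+0+1+0+1+1+1+0 mod 2 = 1
  c[16] = d·G[:,16] = (00011010111000001110101110)·(00000000000100000000000000) mod 2 = 0+0+0+0+0+0+0+0+0+0+0+0+0+0+0+0+0+0+0+0+0+0+0+0+0+0 mod 2 = 0
  c[17] = d·G[:,17] = (00011010111000001110101110)·(00000000000010000000000000) mod 2 = 0+0+0+0+0+0+0+0+0+0+0+0+0+0+0+0+0+0+0+0+0+0+0+0+0+0 mod 2 = 0
  c[18] = d·G[:,18] = (00011010111000001110101110)·(00000000000001000000000000) mod 2 = 0+0+0+0+0+0+0+0+0+0+0+0+0+0+0+0+0+0+0+0+0+0+0+0+0+0 mod 2 = 0
  c[19] = d·G[:,19] = (00011010111000001110101110)·(00000000000000100000000000) mod 2 = 0+0+0+0+0+0+0+0+0+0+0+0+0+0+0+0+0+0+0+0+0+0+0+0+0+0 mod 2 = 0
  c[20] = d·G[:,20] = (00011010111000001110101110)·(00000000000000010000000000) mod 2 = 0+0+0+0+0+0+0+0+0+0+0+0+0+0+0+0+0+0+0+0+0+0+0+0+0+0 mod 2 = 0
  c[21] = d·G[:,21] = (00011010111000001110101110)·(00000000000000001000000000) mod 2 = 0+0+0+0+0+0+0+0+0+0+0+0+0+0+0+0+1+0+0+0+0+0+0+0+0+0 mod 2 = 1
  c[22] = d·G[:,22] = (00011010111000001110101110)·(00000000000000000100000000) mod 2 = 0+0+0+0+0+0+0+0+0+0+0+0+0+0+0+0+0+1+0+0+0+0+0+0+0+0 mod 2 = 1
  c[23] = d·G[:,23] = (00011010111000001110101110)·(00000000000000000010000000) mod 2 = 0+0+0+0+0+0+0+0+0+0+0+0+0+0+0+0+0+0+1+0+0+0+0+0+0+0 mod 2 = 1
  c[24] = d·G[:,24] = (00011010111000001110101110)·(00000000000000000001000000) mod 2 = 0+0+0+0+0+0+0+0+0+0+0+0+0+0+0+0+0+0+0+0+0+0+0+0+0+0 mod 2 = 0
  c[25] = d·G[:,25] = (00011010111000001110101110)·(00000000000000000000100000) mod 2 = 0+0+0+0+0+0+0+0+0+0+0+0+0+0+0+0+0+0+0+0+1+0+0+0+0+0 mod 2 = 1
  c[26] = d·G[:,26] = (00011010111000001110101110)·(00000000000000000000010000) mod 2 = 0+0+0+0+0+0+0+0+0+0+0+0+0+0+0+0+0+0+0+0+0+0+0+0+0+0 mod 2 = 0
  c[27] = d·G[:,27] = (00011010111000001110101110)·(00000000000000000000001000) mod 2 = 0+0+0+0+0+0+0+0+0+0+0+0+0+0+0+0+0+0+0+0+0+0+1+0+0+0 mod 2 = 1
  c[28] = d·G[:,28] = (00011010111000001110101110)·(00000000000000000000000100) mod 2 = 0+0+0+0+0+0+0+0+0+0+0+0+0+0+0+0+0+0+0+0+0+0+0+1+0+0 mod 2 = 1
  c[29] = d·G[:,29] = (00011010111000001110101110)·(00000000000000000000000010) mod 2 = 0+0+0+0+0+0+0+0+0+0+0+0+0+0+0+0+0+0+0+0+0+0+0+0+1+0 mod 2 = 1
  c[30] = d·G[:,30] = (00011010111000001110101110)·(00000000000000000000000001) mod 2 = 0+0+0+0+0+0+0+0+0+0+0+0+0+0+0+0+0+0+0+0+0+0+0+0+0+0 mod 2 = 0
Codeword = 1001001010101111000001110101110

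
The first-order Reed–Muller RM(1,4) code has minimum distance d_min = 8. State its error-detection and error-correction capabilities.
Detection only: up to d_min − 1 = 7 errors.
Correction: up to ⌊(d_min − 1)/2⌋ = ⌊7/2⌋ = 3 errors.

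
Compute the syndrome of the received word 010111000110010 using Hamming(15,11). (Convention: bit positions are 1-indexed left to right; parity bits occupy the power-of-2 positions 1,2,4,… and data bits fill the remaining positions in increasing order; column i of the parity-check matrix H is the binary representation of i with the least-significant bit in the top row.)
Syndrome s = H · r^T (mod 2), r = 010111000110010:
  s[0] = (101010101010101)·(010111000110010) mod 2 = 0+0+0+0+1+0+0+0+0+0+1+0+0+0+0 mod 2 = 0
  s[1] = (011001100110011)·(010111000110010) mod 2 = 0+1+0+0+0+1+0+0+0+1+1+0+0+1+0 mod 2 = 1
  s[2] = (000111100001111)·(010111000110010) mod 2 = 0+0+0+1+1+1+0+0+0+0+0+0+0+1+0 mod 2 = 0
  s[3] = (000000011111111)·(010111000110010) mod 2 = 0+0+0+0+0+0+0+0+0+1+1+0+0+1+0 mod 2 = 1
Syndrome = 0101
Non-zero syndrome: error at position 10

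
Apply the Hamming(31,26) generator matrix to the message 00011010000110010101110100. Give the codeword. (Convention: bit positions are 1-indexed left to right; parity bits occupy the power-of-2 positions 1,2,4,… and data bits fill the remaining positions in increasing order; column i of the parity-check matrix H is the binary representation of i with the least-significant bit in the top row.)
Codeword c = d · G (mod 2), d = 00011010000110010101110100:
  c[0] = d·G[:,0] = (00011010000110010101110100)·(11011010101101010101010101) mod 2 = 0+0+0+1+1+0+1+0+0+0+0+1+0+0+0+1+0+1+0+1+0+1+0+1+0+0 mod 2 = 1
  c[1] = d·G[:,1] = (00011010000110010101110100)·(10110110011011001100110011) mod 2 = 0+0+0+1+0+0+1+0+0+0+0+0+1+0+0+0+0+1+0+0+1+1+0+0+0+0 mod 2 = 0
  c[2] = d·G[:,2] = (00011010000110010101110100)·(10000000000000000000000000) mod 2 = 0+0+0+0+0+0+0+0+0+0+0+0+0+0+0+0+0+0+0+0+0+0+0+0+0+0 mod 2 = 0
  c[3] = d·G[:,3] = (00011010000110010101110100)·(01110001111000111100001111) mod 2 = 0+0+0+1+0+0+0+0+0+0+0+0+0+0+0+1+0+1+0+0+0+0+0+1+0+0 mod 2 = 0
  c[4] = d·G[:,4] = (00011010000110010101110100)·(01000000000000000000000000) mod 2 = 0+0+0+0+0+0+0+0+0+0+0+0+0+0+0+0+0+0+0+0+0+0+0+0+0+0 mod 2 = 0
  c[5] = d·G[:,5] = (00011010000110010101110100)·(00100000000000000000000000) mod 2 = 0+0+0+0+0+0+0+0+0+0+0+0+0+0+0+0+0+0+0+0+0+0+0+0+0+0 mod 2 = 0
  c[6] = d·G[:,6] = (00011010000110010101110100)·(00010000000000000000000000) mod 2 = 0+0+0+1+0+0+0+0+0+0+0+0+0+0+0+0+0+0+0+0+0+0+0+0+0+0 mod 2 = 1
  c[7] = d·G[:,7] = (00011010000110010101110100)·(00001111111000000011111111) mod 2 = 0+0+0+0+1+0+1+0+0+0+0+0+0+0+0+0+0+0+0+1+1+1+0+1+0+0 mod 2 = 0
  c[8] = d·G[:,8] = (00011010000110010101110100)·(00001000000000000000000000) mod 2 = 0+0+0+0+1+0+0+0+0+0+0+0+0+0+0+0+0+0+0+0+0+0+0+0+0+0 mod 2 = 1
  c[9] = d·G[:,9] = (00011010000110010101110100)·(00000100000000000000000000) mod 2 = 0+0+0+0+0+0+0+0+0+0+0+0+0+0+0+0+0+0+0+0+0+0+0+0+0+0 mod 2 = 0
  c[10] = d·G[:,10] = (00011010000110010101110100)·(00000010000000000000000000) mod 2 = 0+0+0+0+0+0+1+0+0+0+0+0+0+0+0+0+0+0+0+0+0+0+0+0+0+0 mod 2 = 1
  c[11] = d·G[:,11] = (00011010000110010101110100)·(00000001000000000000000000) mod 2 = 0+0+0+0+0+0+0+0+0+0+0+0+0+0+0+0+0+0+0+0+0+0+0+0+0+0 mod 2 = 0
  c[12] = d·G[:,12] = (00011010000110010101110100)·(00000000100000000000000000) mod 2 = 0+0+0+0+0+0+0+0+0+0+0+0+0+0+0+0+0+0+0+0+0+0+0+0+0+0 mod 2 = 0
  c[13] = d·G[:,13] = (00011010000110010101110100)·(00000000010000000000000000) mod 2 = 0+0+0+0+0+0+0+0+0+0+0+0+0+0+0+0+0+0+0+0+0+0+0+0+0+0 mod 2 = 0
  c[14] = d·G[:,14] = (00011010000110010101110100)·(00000000001000000000000000) mod 2 = 0+0+0+0+0+0+0+0+0+0+0+0+0+0+0+0+0+0+0+0+0+0+0+0+0+0 mod 2 = 0
  c[15] = d·G[:,15] = (00011010000110010101110100)·(00000000000111111111111111) mod 2 = 0+0+0+0+0+0+0+0+0+0+0+1+1+0+0+1+0+1+0+1+1+1+0+1+0+0 mod 2 = 0
  c[16] = d·G[:,16] = (00011010000110010101110100)·(00000000000100000000000000) mod 2 = 0+0+0+0+0+0+0+0+0+0+0+1+0+0+0+0+0+0+0+0+0+0+0+0+0+0 mod 2 = 1
  c[17] = d·G[:,17] = (00011010000110010101110100)·(00000000000010000000000000) mod 2 = 0+0+0+0+0+0+0+0+0+0+0+0+1+0+0+0+0+0+0+0+0+0+0+0+0+0 mod 2 = 1
  c[18] = d·G[:,18] = (00011010000110010101110100)·(00000000000001000000000000) mod 2 = 0+0+0+0+0+0+0+0+0+0+0+0+0+0+0+0+0+0+0+0+0+0+0+0+0+0 mod 2 = 0
  c[19] = d·G[:,19] = (00011010000110010101110100)·(00000000000000100000000000) mod 2 = 0+0+0+0+0+0+0+0+0+0+0+0+0+0+0+0+0+0+0+0+0+0+0+0+0+0 mod 2 = 0
  c[20] = d·G[:,20] = (00011010000110010101110100)·(00000000000000010000000000) mod 2 = 0+0+0+0+0+0+0+0+0+0+0+0+0+0+0+1+0+0+0+0+0+0+0+0+0+0 mod 2 = 1
  c[21] = d·G[:,21] = (00011010000110010101110100)·(00000000000000001000000000) mod 2 = 0+0+0+0+0+0+0+0+0+0+0+0+0+0+0+0+0+0+0+0+0+0+0+0+0+0 mod 2 = 0
  c[22] = d·G[:,22] = (00011010000110010101110100)·(00000000000000000100000000) mod 2 = 0+0+0+0+0+0+0+0+0+0+0+0+0+0+0+0+0+1+0+0+0+0+0+0+0+0 mod 2 = 1
  c[23] = d·G[:,23] = (00011010000110010101110100)·(00000000000000000010000000) mod 2 = 0+0+0+0+0+0+0+0+0+0+0+0+0+0+0+0+0+0+0+0+0+0+0+0+0+0 mod 2 = 0
  c[24] = d·G[:,24] = (00011010000110010101110100)·(00000000000000000001000000) mod 2 = 0+0+0+0+0+0+0+0+0+0+0+0+0+0+0+0+0+0+0+1+0+0+0+0+0+0 mod 2 = 1
  c[25] = d·G[:,25] = (00011010000110010101110100)·(00000000000000000000100000) mod 2 = 0+0+0+0+0+0+0+0+0+0+0+0+0+0+0+0+0+0+0+0+1+0+0+0+0+0 mod 2 = 1
  c[26] = d·G[:,26] = (00011010000110010101110100)·(00000000000000000000010000) mod 2 = 0+0+0+0+0+0+0+0+0+0+0+0+0+0+0+0+0+0+0+0+0+1+0+0+0+0 mod 2 = 1
  c[27] = d·G[:,27] = (00011010000110010101110100)·(00000000000000000000001000) mod 2 = 0+0+0+0+0+0+0+0+0+0+0+0+0+0+0+0+0+0+0+0+0+0+0+0+0+0 mod 2 = 0
  c[28] = d·G[:,28] = (00011010000110010101110100)·(00000000000000000000000100) mod 2 = 0+0+0+0+0+0+0+0+0+0+0+0+0+0+0+0+0+0+0+0+0+0+0+1+0+0 mod 2 = 1
  c[29] = d·G[:,29] = (00011010000110010101110100)·(00000000000000000000000010) mod 2 = 0+0+0+0+0+0+0+0+0+0+0+0+0+0+0+0+0+0+0+0+0+0+0+0+0+0 mod 2 = 0
  c[30] = d·G[:,30] = (00011010000110010101110100)·(00000000000000000000000001) mod 2 = 0+0+0+0+0+0+0+0+0+0+0+0+0+0+0+0+0+0+0+0+0+0+0+0+0+0 mod 2 = 0
Codeword = 1000001010100000110010101110100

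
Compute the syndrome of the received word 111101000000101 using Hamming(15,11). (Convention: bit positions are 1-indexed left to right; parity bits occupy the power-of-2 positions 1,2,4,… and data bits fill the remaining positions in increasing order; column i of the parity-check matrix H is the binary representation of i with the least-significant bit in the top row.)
Syndrome s = H · r^T (mod 2), r = 111101000000101:
  s[0] = (101010101010101)·(111101000000101) mod 2 = 1+0+1+0+0+0+0+0+0+0+0+0+1+0+1 mod 2 = 0
  s[1] = (011001100110011)·(111101000000101) mod 2 = 0+1+1+0+0+1+0+0+0+0+0+0+0+0+1 mod 2 = 0
  s[2] = (000111100001111)·(111101000000101) mod 2 = 0+0+0+1+0+1+0+0+0+0+0+0+1+0+1 mod 2 = 0
  s[3] = (000000011111111)·(111101000000101) mod 2 = 0+0+0+0+0+0+0+0+0+0+0+0+1+0+1 mod 2 = 0
Syndrome = 0000
s = 0: no error detected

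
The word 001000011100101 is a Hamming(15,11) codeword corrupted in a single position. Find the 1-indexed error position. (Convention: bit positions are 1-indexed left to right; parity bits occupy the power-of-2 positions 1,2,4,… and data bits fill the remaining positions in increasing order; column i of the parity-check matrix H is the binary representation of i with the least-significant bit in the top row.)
Syndrome s = H · r^T (mod 2), r = 001000011100101:
  s[0] = (101010101010101)·(001000011100101) mod 2 = 0+0+1+0+0+0+0+0+1+0+0+0+1+0+1 mod 2 = 0
  s[1] = (011001100110011)·(001000011100101) mod 2 = 0+0+1+0+0+0+0+0+0+1+0+0+0+0+1 mod 2 = 1
  s[2] = (000111100001111)·(001000011100101) mod 2 = 0+0+0+0+0+0+0+0+0+0+0+0+1+0+1 mod 2 = 0
  s[3] = (000000011111111)·(001000011100101) mod 2 = 0+0+0+0+0+0+0+1+1+1+0+0+1+0+1 mod 2 = 1
Syndrome = 0101
Column i of H is the binary representation of i, so the syndrome is the binary index of the flipped bit.
Read s = 0101 with s[0] as LSB: 0·2^0 + 1·2^1 + 0·2^2 + 1·2^3 = 10.
Error is at bit position 10.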